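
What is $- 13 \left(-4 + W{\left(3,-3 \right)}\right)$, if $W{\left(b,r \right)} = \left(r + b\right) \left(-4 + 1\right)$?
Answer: $52$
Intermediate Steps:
$W{\left(b,r \right)} = - 3 b - 3 r$ ($W{\left(b,r \right)} = \left(b + r\right) \left(-3\right) = - 3 b - 3 r$)
$- 13 \left(-4 + W{\left(3,-3 \right)}\right) = - 13 \left(-4 - 0\right) = - 13 \left(-4 + \left(-9 + 9\right)\right) = - 13 \left(-4 + 0\right) = \left(-13\right) \left(-4\right) = 52$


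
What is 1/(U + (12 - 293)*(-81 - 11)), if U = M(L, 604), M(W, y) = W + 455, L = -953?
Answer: 1/25354 ≈ 3.9442e-5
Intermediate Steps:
M(W, y) = 455 + W
U = -498 (U = 455 - 953 = -498)
1/(U + (12 - 293)*(-81 - 11)) = 1/(-498 + (12 - 293)*(-81 - 11)) = 1/(-498 - 281*(-92)) = 1/(-498 + 25852) = 1/25354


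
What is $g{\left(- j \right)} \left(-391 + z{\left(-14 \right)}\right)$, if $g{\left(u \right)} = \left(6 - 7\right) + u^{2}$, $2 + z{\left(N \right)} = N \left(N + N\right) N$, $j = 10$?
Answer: $-582219$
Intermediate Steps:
$z{\left(N \right)} = -2 + 2 N^{3}$ ($z{\left(N \right)} = -2 + N \left(N + N\right) N = -2 + N 2 N N = -2 + 2 N^{2} N = -2 + 2 N^{3}$)
$g{\left(u \right)} = -1 + u^{2}$
$g{\left(- j \right)} \left(-391 + z{\left(-14 \right)}\right) = \left(-1 + \left(\left(-1\right) 10\right)^{2}\right) \left(-391 + \left(-2 + 2 \left(-14\right)^{3}\right)\right) = \left(-1 + \left(-10\right)^{2}\right) \left(-391 + \left(-2 + 2 \left(-2744\right)\right)\right) = \left(-1 + 100\right) \left(-391 - 5490\right) = 99 \left(-391 - 5490\right) = 99 \left(-5881\right) = -582219$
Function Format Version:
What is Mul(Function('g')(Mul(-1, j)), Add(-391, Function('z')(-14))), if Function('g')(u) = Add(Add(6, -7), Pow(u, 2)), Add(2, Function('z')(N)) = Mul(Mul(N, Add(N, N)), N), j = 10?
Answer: -582219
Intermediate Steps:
Function('z')(N) = Add(-2, Mul(2, Pow(N, 3))) (Function('z')(N) = Add(-2, Mul(Mul(N, Add(N, N)), N)) = Add(-2, Mul(Mul(N, Mul(2, N)), N)) = Add(-2, Mul(Mul(2, Pow(N, 2)), N)) = Add(-2, Mul(2, Pow(N, 3))))
Function('g')(u) = Add(-1, Pow(u, 2))
Mul(Function('g')(Mul(-1, j)), Add(-391, Function('z')(-14))) = Mul(Add(-1, Pow(Mul(-1, 10), 2)), Add(-391, Add(-2, Mul(2, Pow(-14, 3))))) = Mul(Add(-1, Pow(-10, 2)), Add(-391, Add(-2, Mul(2, -2744)))) = Mul(Add(-1, 100), Add(-391, Add(-2, -5488))) = Mul(99, Add(-391, -5490)) = Mul(99, -5881) = -582219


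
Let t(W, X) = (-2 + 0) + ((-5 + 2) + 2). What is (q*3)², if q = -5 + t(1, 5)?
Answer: 576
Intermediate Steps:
t(W, X) = -3 (t(W, X) = -2 + (-3 + 2) = -2 - 1 = -3)
q = -8 (q = -5 - 3 = -8)
(q*3)² = (-8*3)² = (-24)² = 576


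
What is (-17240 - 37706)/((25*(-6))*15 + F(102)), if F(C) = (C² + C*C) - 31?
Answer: -54946/18527 ≈ -2.9657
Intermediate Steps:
F(C) = -31 + 2*C² (F(C) = (C² + C²) - 31 = 2*C² - 31 = -31 + 2*C²)
(-17240 - 37706)/((25*(-6))*15 + F(102)) = (-17240 - 37706)/((25*(-6))*15 + (-31 + 2*102²)) = -54946/(-150*15 + (-31 + 2*10404)) = -54946/(-2250 + (-31 + 20808)) = -54946/(-2250 + 20777) = -54946/18527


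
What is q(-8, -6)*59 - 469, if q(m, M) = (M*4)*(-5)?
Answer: 6611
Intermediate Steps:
q(m, M) = -20*M (q(m, M) = (4*M)*(-5) = -20*M)
q(-8, -6)*59 - 469 = -20*(-6)*59 - 469 = 120*59 - 469 = 7080 - 469 = 6611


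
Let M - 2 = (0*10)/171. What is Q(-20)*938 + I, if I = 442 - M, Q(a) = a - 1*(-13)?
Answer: -6126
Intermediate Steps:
Q(a) = 13 + a (Q(a) = a + 13 = 13 + a)
M = 2 (M = 2 + (0*10)/171 = 2 + 0*(1/171) = 2 + 0 = 2)
I = 440 (I = 442 - 1*2 = 442 - 2 = 440)
Q(-20)*938 + I = (13 - 20)*938 + 440 = -7*938 + 440 = -6566 + 440 = -6126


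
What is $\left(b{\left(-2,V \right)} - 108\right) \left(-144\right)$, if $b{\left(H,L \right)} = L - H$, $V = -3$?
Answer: $15696$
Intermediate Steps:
$\left(b{\left(-2,V \right)} - 108\right) \left(-144\right) = \left(\left(-3 - -2\right) - 108\right) \left(-144\right) = \left(\left(-3 + 2\right) - 108\right) \left(-144\right) = \left(-1 - 108\right) \left(-144\right) = \left(-109\right) \left(-144\right) = 15696$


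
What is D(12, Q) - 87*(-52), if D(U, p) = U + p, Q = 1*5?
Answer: 4541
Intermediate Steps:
Q = 5
D(12, Q) - 87*(-52) = (12 + 5) - 87*(-52) = 17 + 4524 = 4541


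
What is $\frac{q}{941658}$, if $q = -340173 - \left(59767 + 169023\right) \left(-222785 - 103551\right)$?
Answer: $\frac{74662073267}{941658} \approx 79288.0$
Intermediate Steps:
$q = 74662073267$ ($q = -340173 - 228790 \left(-326336\right) = -340173 - -74662413440 = -340173 + 74662413440 = 74662073267$)
$\frac{q}{941658} = \frac{74662073267}{941658}$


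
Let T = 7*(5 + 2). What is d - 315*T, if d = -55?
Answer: -15490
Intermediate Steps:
T = 49 (T = 7*7 = 49)
d - 315*T = -55 - 315*49 = -55 - 15435 = -15490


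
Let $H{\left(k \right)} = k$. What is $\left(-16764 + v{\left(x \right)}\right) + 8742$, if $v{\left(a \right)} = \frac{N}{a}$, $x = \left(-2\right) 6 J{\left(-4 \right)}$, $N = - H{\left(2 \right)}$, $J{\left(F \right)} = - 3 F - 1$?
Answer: $- \frac{529451}{66} \approx -8022.0$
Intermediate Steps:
$J{\left(F \right)} = -1 - 3 F$
$N = -2$ ($N = \left(-1\right) 2 = -2$)
$x = -132$ ($x = \left(-2\right) 6 \left(-1 - -12\right) = - 12 \left(-1 + 12\right) = \left(-12\right) 11 = -132$)
$v{\left(a \right)} = - \frac{2}{a}$
$\left(-16764 + v{\left(x \right)}\right) + 8742 = \left(-16764 - \frac{2}{-132}\right) + 8742 = \left(-16764 - - \frac{1}{66}\right) + 8742 = \left(-16764 + \frac{1}{66}\right) + 8742 = - \frac{1106423}{66} + 8742 = - \frac{529451}{66}$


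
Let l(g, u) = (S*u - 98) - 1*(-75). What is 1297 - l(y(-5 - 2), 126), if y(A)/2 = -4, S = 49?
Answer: -4854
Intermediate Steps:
y(A) = -8 (y(A) = 2*(-4) = -8)
l(g, u) = -23 + 49*u (l(g, u) = (49*u - 98) - 1*(-75) = (-98 + 49*u) + 75 = -23 + 49*u)
1297 - l(y(-5 - 2), 126) = 1297 - (-23 + 49*126) = 1297 - (-23 + 6174) = 1297 - 1*6151 = 1297 - 6151 = -4854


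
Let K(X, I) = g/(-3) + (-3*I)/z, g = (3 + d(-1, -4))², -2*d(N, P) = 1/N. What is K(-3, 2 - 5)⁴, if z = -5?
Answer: 15527402881/12960000 ≈ 1198.1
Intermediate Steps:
d(N, P) = -1/(2*N)
g = 49/4 (g = (3 - ½/(-1))² = (3 - ½*(-1))² = (3 + ½)² = (7/2)² = 49/4 ≈ 12.250)
K(X, I) = -49/12 + 3*I/5 (K(X, I) = (49/4)/(-3) - 3*I/(-5) = (49/4)*(-⅓) - 3*I*(-⅕) = -49/12 + 3*I/5)
K(-3, 2 - 5)⁴ = (-49/12 + 3*(2 - 5)/5)⁴ = (-49/12 + (⅗)*(-3))⁴ = (-49/12 - 9/5)⁴ = (-353/60)⁴ = 15527402881/12960000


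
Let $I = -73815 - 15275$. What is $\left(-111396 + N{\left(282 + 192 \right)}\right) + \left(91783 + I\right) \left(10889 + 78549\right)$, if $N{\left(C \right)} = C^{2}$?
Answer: $240969814$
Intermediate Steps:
$I = -89090$ ($I = -73815 - 15275 = -89090$)
$\left(-111396 + N{\left(282 + 192 \right)}\right) + \left(91783 + I\right) \left(10889 + 78549\right) = \left(-111396 + \left(282 + 192\right)^{2}\right) + \left(91783 - 89090\right) \left(10889 + 78549\right) = \left(-111396 + 474^{2}\right) + 2693 \cdot 89438 = \left(-111396 + 224676\right) + 240856534 = 113280 + 240856534 = 240969814$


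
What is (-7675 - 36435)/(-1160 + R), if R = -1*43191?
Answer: 44110/44351 ≈ 0.99457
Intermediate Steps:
R = -43191
(-7675 - 36435)/(-1160 + R) = (-7675 - 36435)/(-1160 - 43191) = -44110/(-44351) = -44110*(-1/44351) = 44110/44351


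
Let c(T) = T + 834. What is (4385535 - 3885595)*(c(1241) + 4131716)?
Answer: 2066647472540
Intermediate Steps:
c(T) = 834 + T
(4385535 - 3885595)*(c(1241) + 4131716) = (4385535 - 3885595)*((834 + 1241) + 4131716) = 499940*(2075 + 4131716) = 499940*4133791 = 2066647472540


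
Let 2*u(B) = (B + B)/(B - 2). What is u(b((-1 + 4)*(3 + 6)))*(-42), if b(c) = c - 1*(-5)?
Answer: -224/5 ≈ -44.800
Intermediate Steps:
b(c) = 5 + c (b(c) = c + 5 = 5 + c)
u(B) = B/(-2 + B) (u(B) = ((B + B)/(B - 2))/2 = ((2*B)/(-2 + B))/2 = (2*B/(-2 + B))/2 = B/(-2 + B))
u(b((-1 + 4)*(3 + 6)))*(-42) = ((5 + (-1 + 4)*(3 + 6))/(-2 + (5 + (-1 + 4)*(3 + 6))))*(-42) = ((5 + 3*9)/(-2 + (5 + 3*9)))*(-42) = ((5 + 27)/(-2 + (5 + 27)))*(-42) = (32/(-2 + 32))*(-42) = (32/30)*(-42) = (32*(1/30))*(-42) = (16/15)*(-42) = -224/5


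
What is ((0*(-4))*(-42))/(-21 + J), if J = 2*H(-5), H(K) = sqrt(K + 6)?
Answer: 0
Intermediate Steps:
H(K) = sqrt(6 + K)
J = 2 (J = 2*sqrt(6 - 5) = 2*sqrt(1) = 2*1 = 2)
((0*(-4))*(-42))/(-21 + J) = ((0*(-4))*(-42))/(-21 + 2) = (0*(-42))/(-19) = 0*(-1/19) = 0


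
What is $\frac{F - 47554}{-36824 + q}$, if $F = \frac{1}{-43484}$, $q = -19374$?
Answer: $\frac{2067838137}{2443713832} \approx 0.84619$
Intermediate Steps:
$F = - \frac{1}{43484} \approx -2.2997 \cdot 10^{-5}$
$\frac{F - 47554}{-36824 + q} = \frac{- \frac{1}{43484} - 47554}{-36824 - 19374} = - \frac{2067838137}{43484 \left(-56198\right)} = \left(- \frac{2067838137}{43484}\right) \left(- \frac{1}{56198}\right) = \frac{2067838137}{2443713832}$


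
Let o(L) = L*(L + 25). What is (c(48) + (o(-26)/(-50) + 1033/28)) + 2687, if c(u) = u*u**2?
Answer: 79320761/700 ≈ 1.1332e+5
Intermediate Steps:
o(L) = L*(25 + L)
c(u) = u**3
(c(48) + (o(-26)/(-50) + 1033/28)) + 2687 = (48**3 + (-26*(25 - 26)/(-50) + 1033/28)) + 2687 = (110592 + (-26*(-1)*(-1/50) + 1033*(1/28))) + 2687 = (110592 + (26*(-1/50) + 1033/28)) + 2687 = (110592 + (-13/25 + 1033/28)) + 2687 = (110592 + 25461/700) + 2687 = 77439861/700 + 2687 = 79320761/700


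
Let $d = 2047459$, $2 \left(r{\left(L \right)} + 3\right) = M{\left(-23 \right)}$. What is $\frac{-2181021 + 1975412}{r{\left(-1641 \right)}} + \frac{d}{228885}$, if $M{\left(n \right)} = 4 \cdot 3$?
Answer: $- \frac{15684891196}{228885} \approx -68527.0$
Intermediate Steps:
$M{\left(n \right)} = 12$
$r{\left(L \right)} = 3$ ($r{\left(L \right)} = -3 + \frac{1}{2} \cdot 12 = -3 + 6 = 3$)
$\frac{-2181021 + 1975412}{r{\left(-1641 \right)}} + \frac{d}{228885} = \frac{-2181021 + 1975412}{3} + \frac{2047459}{228885} = \left(-205609\right) \frac{1}{3} + 2047459 \cdot \frac{1}{228885} = - \frac{205609}{3} + \frac{2047459}{228885} = - \frac{15684891196}{228885}$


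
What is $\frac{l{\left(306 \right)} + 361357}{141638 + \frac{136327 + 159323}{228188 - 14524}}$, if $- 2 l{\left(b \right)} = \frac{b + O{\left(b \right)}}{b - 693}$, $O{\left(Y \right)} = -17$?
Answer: $\frac{14939953463512}{5855936414067} \approx 2.5513$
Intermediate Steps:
$l{\left(b \right)} = - \frac{-17 + b}{2 \left(-693 + b\right)}$ ($l{\left(b \right)} = - \frac{\left(b - 17\right) \frac{1}{b - 693}}{2} = - \frac{\left(-17 + b\right) \frac{1}{-693 + b}}{2} = - \frac{\frac{1}{-693 + b} \left(-17 + b\right)}{2} = - \frac{-17 + b}{2 \left(-693 + b\right)}$)
$\frac{l{\left(306 \right)} + 361357}{141638 + \frac{136327 + 159323}{228188 - 14524}} = \frac{\frac{17 - 306}{2 \left(-693 + 306\right)} + 361357}{141638 + \frac{136327 + 159323}{228188 - 14524}} = \frac{\frac{17 - 306}{2 \left(-387\right)} + 361357}{141638 + \frac{295650}{213664}} = \frac{\frac{1}{2} \left(- \frac{1}{387}\right) \left(-289\right) + 361357}{141638 + 295650 \cdot \frac{1}{213664}} = \frac{\frac{289}{774} + 361357}{141638 + \frac{147825}{106832}} = \frac{279690607}{774 \cdot \frac{15131618641}{106832}} = \frac{279690607}{774} \cdot \frac{106832}{15131618641} = \frac{14939953463512}{5855936414067}$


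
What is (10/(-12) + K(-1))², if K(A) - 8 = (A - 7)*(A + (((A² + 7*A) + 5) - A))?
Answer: 8281/36 ≈ 230.03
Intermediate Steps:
K(A) = 8 + (-7 + A)*(5 + A² + 7*A) (K(A) = 8 + (A - 7)*(A + (((A² + 7*A) + 5) - A)) = 8 + (-7 + A)*(A + ((5 + A² + 7*A) - A)) = 8 + (-7 + A)*(A + (5 + A² + 6*A)) = 8 + (-7 + A)*(5 + A² + 7*A))
(10/(-12) + K(-1))² = (10/(-12) + (-27 + (-1)³ - 44*(-1)))² = (10*(-1/12) + (-27 - 1 + 44))² = (-⅚ + 16)² = (91/6)² = 8281/36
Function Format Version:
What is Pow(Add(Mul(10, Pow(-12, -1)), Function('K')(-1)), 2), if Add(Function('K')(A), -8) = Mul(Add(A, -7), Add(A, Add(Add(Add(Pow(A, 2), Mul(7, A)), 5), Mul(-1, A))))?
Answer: Rational(8281, 36) ≈ 230.03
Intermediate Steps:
Function('K')(A) = Add(8, Mul(Add(-7, A), Add(5, Pow(A, 2), Mul(7, A)))) (Function('K')(A) = Add(8, Mul(Add(A, -7), Add(A, Add(Add(Add(Pow(A, 2), Mul(7, A)), 5), Mul(-1, A))))) = Add(8, Mul(Add(-7, A), Add(A, Add(Add(5, Pow(A, 2), Mul(7, A)), Mul(-1, A))))) = Add(8, Mul(Add(-7, A), Add(A, Add(5, Pow(A, 2), Mul(6, A))))) = Add(8, Mul(Add(-7, A), Add(5, Pow(A, 2), Mul(7, A)))))
Pow(Add(Mul(10, Pow(-12, -1)), Function('K')(-1)), 2) = Pow(Add(Mul(10, Pow(-12, -1)), Add(-27, Pow(-1, 3), Mul(-44, -1))), 2) = Pow(Add(Mul(10, Rational(-1, 12)), Add(-27, -1, 44)), 2) = Pow(Add(Rational(-5, 6), 16), 2) = Pow(Rational(91, 6), 2) = Rational(8281, 36)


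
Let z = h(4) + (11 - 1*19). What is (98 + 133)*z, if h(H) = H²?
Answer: 1848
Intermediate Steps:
z = 8 (z = 4² + (11 - 1*19) = 16 + (11 - 19) = 16 - 8 = 8)
(98 + 133)*z = (98 + 133)*8 = 231*8 = 1848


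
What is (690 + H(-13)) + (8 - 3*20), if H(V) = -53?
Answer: 585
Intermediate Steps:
(690 + H(-13)) + (8 - 3*20) = (690 - 53) + (8 - 3*20) = 637 + (8 - 60) = 637 - 52 = 585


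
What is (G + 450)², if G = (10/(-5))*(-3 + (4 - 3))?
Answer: 206116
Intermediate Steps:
G = 4 (G = (10*(-⅕))*(-3 + 1) = -2*(-2) = 4)
(G + 450)² = (4 + 450)² = 454² = 206116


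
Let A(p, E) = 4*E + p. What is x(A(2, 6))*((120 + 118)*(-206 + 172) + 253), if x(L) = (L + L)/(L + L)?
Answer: -7839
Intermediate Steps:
A(p, E) = p + 4*E
x(L) = 1 (x(L) = (2*L)/((2*L)) = (2*L)*(1/(2*L)) = 1)
x(A(2, 6))*((120 + 118)*(-206 + 172) + 253) = 1*((120 + 118)*(-206 + 172) + 253) = 1*(238*(-34) + 253) = 1*(-8092 + 253) = 1*(-7839) = -7839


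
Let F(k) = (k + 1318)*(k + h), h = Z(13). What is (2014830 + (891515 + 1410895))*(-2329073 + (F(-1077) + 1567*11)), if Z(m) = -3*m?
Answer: -11141898454080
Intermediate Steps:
h = -39 (h = -3*13 = -39)
F(k) = (-39 + k)*(1318 + k) (F(k) = (k + 1318)*(k - 39) = (1318 + k)*(-39 + k) = (-39 + k)*(1318 + k))
(2014830 + (891515 + 1410895))*(-2329073 + (F(-1077) + 1567*11)) = (2014830 + (891515 + 1410895))*(-2329073 + ((-51402 + (-1077)² + 1279*(-1077)) + 1567*11)) = (2014830 + 2302410)*(-2329073 + ((-51402 + 1159929 - 1377483) + 17237)) = 4317240*(-2329073 + (-268956 + 17237)) = 4317240*(-2329073 - 251719) = 4317240*(-2580792) = -11141898454080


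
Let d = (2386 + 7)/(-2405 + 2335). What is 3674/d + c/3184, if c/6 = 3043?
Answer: -387584863/3809656 ≈ -101.74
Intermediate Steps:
c = 18258 (c = 6*3043 = 18258)
d = -2393/70 (d = 2393/(-70) = 2393*(-1/70) = -2393/70 ≈ -34.186)
3674/d + c/3184 = 3674/(-2393/70) + 18258/3184 = 3674*(-70/2393) + 18258*(1/3184) = -257180/2393 + 9129/1592 = -387584863/3809656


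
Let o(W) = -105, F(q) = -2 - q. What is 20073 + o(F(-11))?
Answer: 19968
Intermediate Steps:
20073 + o(F(-11)) = 20073 - 105 = 19968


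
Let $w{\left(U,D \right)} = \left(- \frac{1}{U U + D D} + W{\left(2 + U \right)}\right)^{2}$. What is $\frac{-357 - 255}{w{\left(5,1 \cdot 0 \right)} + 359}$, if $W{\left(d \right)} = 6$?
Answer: $- \frac{31875}{20548} \approx -1.5512$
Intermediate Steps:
$w{\left(U,D \right)} = \left(6 - \frac{1}{D^{2} + U^{2}}\right)^{2}$ ($w{\left(U,D \right)} = \left(- \frac{1}{U U + D D} + 6\right)^{2} = \left(- \frac{1}{U^{2} + D^{2}} + 6\right)^{2} = \left(- \frac{1}{D^{2} + U^{2}} + 6\right)^{2} = \left(6 - \frac{1}{D^{2} + U^{2}}\right)^{2}$)
$\frac{-357 - 255}{w{\left(5,1 \cdot 0 \right)} + 359} = \frac{-357 - 255}{\frac{\left(-1 + 6 \left(1 \cdot 0\right)^{2} + 6 \cdot 5^{2}\right)^{2}}{\left(\left(1 \cdot 0\right)^{2} + 5^{2}\right)^{2}} + 359} = - \frac{612}{\frac{\left(-1 + 6 \cdot 0^{2} + 6 \cdot 25\right)^{2}}{\left(0^{2} + 25\right)^{2}} + 359} = - \frac{612}{\frac{\left(-1 + 6 \cdot 0 + 150\right)^{2}}{\left(0 + 25\right)^{2}} + 359} = - \frac{612}{\frac{\left(-1 + 0 + 150\right)^{2}}{625} + 359} = - \frac{612}{\frac{149^{2}}{625} + 359} = - \frac{612}{\frac{1}{625} \cdot 22201 + 359} = - \frac{612}{\frac{22201}{625} + 359} = - \frac{612}{\frac{246576}{625}} = \left(-612\right) \frac{625}{246576} = - \frac{31875}{20548}$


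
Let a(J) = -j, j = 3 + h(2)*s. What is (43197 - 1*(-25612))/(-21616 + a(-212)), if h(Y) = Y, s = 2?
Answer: -68809/21623 ≈ -3.1822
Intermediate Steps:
j = 7 (j = 3 + 2*2 = 3 + 4 = 7)
a(J) = -7 (a(J) = -1*7 = -7)
(43197 - 1*(-25612))/(-21616 + a(-212)) = (43197 - 1*(-25612))/(-21616 - 7) = (43197 + 25612)/(-21623) = 68809*(-1/21623) = -68809/21623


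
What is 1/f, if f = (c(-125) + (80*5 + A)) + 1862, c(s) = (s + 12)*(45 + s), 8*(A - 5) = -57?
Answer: 8/90399 ≈ 8.8497e-5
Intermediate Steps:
A = -17/8 (A = 5 + (⅛)*(-57) = 5 - 57/8 = -17/8 ≈ -2.1250)
c(s) = (12 + s)*(45 + s)
f = 90399/8 (f = ((540 + (-125)² + 57*(-125)) + (80*5 - 17/8)) + 1862 = ((540 + 15625 - 7125) + (400 - 17/8)) + 1862 = (9040 + 3183/8) + 1862 = 75503/8 + 1862 = 90399/8 ≈ 11300.)
1/f = 1/(90399/8) = 8/90399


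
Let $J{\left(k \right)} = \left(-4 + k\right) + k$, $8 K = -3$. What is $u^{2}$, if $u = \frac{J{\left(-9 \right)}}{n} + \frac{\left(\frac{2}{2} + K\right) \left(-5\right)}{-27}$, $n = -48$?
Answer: $\frac{961}{2916} \approx 0.32956$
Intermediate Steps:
$K = - \frac{3}{8}$ ($K = \frac{1}{8} \left(-3\right) = - \frac{3}{8} \approx -0.375$)
$J{\left(k \right)} = -4 + 2 k$
$u = \frac{31}{54}$ ($u = \frac{-4 + 2 \left(-9\right)}{-48} + \frac{\left(\frac{2}{2} - \frac{3}{8}\right) \left(-5\right)}{-27} = \left(-4 - 18\right) \left(- \frac{1}{48}\right) + \left(2 \cdot \frac{1}{2} - \frac{3}{8}\right) \left(-5\right) \left(- \frac{1}{27}\right) = \left(-22\right) \left(- \frac{1}{48}\right) + \left(1 - \frac{3}{8}\right) \left(-5\right) \left(- \frac{1}{27}\right) = \frac{11}{24} + \frac{5}{8} \left(-5\right) \left(- \frac{1}{27}\right) = \frac{11}{24} - - \frac{25}{216} = \frac{11}{24} + \frac{25}{216} = \frac{31}{54} \approx 0.57407$)
$u^{2} = \left(\frac{31}{54}\right)^{2} = \frac{961}{2916}$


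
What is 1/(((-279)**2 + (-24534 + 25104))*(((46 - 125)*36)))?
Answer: -1/223000884 ≈ -4.4843e-9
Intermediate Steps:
1/(((-279)**2 + (-24534 + 25104))*(((46 - 125)*36))) = 1/((77841 + 570)*((-79*36))) = 1/(78411*(-2844)) = (1/78411)*(-1/2844) = -1/223000884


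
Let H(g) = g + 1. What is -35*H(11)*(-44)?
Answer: 18480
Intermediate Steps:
H(g) = 1 + g
-35*H(11)*(-44) = -35*(1 + 11)*(-44) = -35*12*(-44) = -420*(-44) = 18480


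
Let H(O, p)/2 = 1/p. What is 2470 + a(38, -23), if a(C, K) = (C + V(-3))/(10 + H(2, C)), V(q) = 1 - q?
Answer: 472568/191 ≈ 2474.2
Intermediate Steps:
H(O, p) = 2/p
a(C, K) = (4 + C)/(10 + 2/C) (a(C, K) = (C + (1 - 1*(-3)))/(10 + 2/C) = (C + (1 + 3))/(10 + 2/C) = (C + 4)/(10 + 2/C) = (4 + C)/(10 + 2/C))
2470 + a(38, -23) = 2470 + (½)*38*(4 + 38)/(1 + 5*38) = 2470 + (½)*38*42/(1 + 190) = 2470 + (½)*38*42/191 = 2470 + (½)*38*(1/191)*42 = 2470 + 798/191 = 472568/191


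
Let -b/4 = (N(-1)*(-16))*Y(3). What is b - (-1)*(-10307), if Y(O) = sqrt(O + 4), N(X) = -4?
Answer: -10307 - 256*sqrt(7) ≈ -10984.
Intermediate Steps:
Y(O) = sqrt(4 + O)
b = -256*sqrt(7) (b = -4*(-4*(-16))*sqrt(4 + 3) = -256*sqrt(7) ≈ -677.31)
b - (-1)*(-10307) = -256*sqrt(7) - (-1)*(-10307) = -256*sqrt(7) - 1*10307 = -256*sqrt(7) - 10307 = -10307 - 256*sqrt(7)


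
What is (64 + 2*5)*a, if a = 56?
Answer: 4144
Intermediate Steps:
(64 + 2*5)*a = (64 + 2*5)*56 = (64 + 10)*56 = 74*56 = 4144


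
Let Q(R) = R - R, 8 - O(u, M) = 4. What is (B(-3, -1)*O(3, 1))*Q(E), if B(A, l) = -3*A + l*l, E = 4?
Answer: 0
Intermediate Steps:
B(A, l) = l**2 - 3*A (B(A, l) = -3*A + l**2 = l**2 - 3*A)
O(u, M) = 4 (O(u, M) = 8 - 1*4 = 8 - 4 = 4)
Q(R) = 0
(B(-3, -1)*O(3, 1))*Q(E) = (((-1)**2 - 3*(-3))*4)*0 = ((1 + 9)*4)*0 = (10*4)*0 = 40*0 = 0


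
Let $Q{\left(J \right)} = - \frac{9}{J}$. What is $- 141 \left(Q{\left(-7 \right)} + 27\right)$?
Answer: $- \frac{27918}{7} \approx -3988.3$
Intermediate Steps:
$- 141 \left(Q{\left(-7 \right)} + 27\right) = - 141 \left(- \frac{9}{-7} + 27\right) = - 141 \left(\left(-9\right) \left(- \frac{1}{7}\right) + 27\right) = - 141 \left(\frac{9}{7} + 27\right) = \left(-141\right) \frac{198}{7} = - \frac{27918}{7}$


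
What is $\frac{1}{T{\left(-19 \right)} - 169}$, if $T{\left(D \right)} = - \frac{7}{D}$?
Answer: $- \frac{19}{3204} \approx -0.0059301$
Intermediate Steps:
$\frac{1}{T{\left(-19 \right)} - 169} = \frac{1}{- \frac{7}{-19} - 169} = \frac{1}{\left(-7\right) \left(- \frac{1}{19}\right) - 169} = \frac{1}{\frac{7}{19} - 169} = \frac{1}{- \frac{3204}{19}} = - \frac{19}{3204}$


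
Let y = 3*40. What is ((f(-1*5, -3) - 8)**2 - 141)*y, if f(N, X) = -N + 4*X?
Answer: 10080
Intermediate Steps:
y = 120
((f(-1*5, -3) - 8)**2 - 141)*y = (((-(-1)*5 + 4*(-3)) - 8)**2 - 141)*120 = (((-1*(-5) - 12) - 8)**2 - 141)*120 = (((5 - 12) - 8)**2 - 141)*120 = ((-7 - 8)**2 - 141)*120 = ((-15)**2 - 141)*120 = (225 - 141)*120 = 84*120 = 10080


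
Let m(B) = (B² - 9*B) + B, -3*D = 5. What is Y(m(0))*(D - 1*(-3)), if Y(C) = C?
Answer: 0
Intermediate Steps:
D = -5/3 (D = -⅓*5 = -5/3 ≈ -1.6667)
m(B) = B² - 8*B
Y(m(0))*(D - 1*(-3)) = (0*(-8 + 0))*(-5/3 - 1*(-3)) = (0*(-8))*(-5/3 + 3) = 0*(4/3) = 0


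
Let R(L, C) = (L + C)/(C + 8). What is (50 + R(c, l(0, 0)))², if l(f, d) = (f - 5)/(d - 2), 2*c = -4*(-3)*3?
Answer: 1190281/441 ≈ 2699.1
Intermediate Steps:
c = 18 (c = (-4*(-3)*3)/2 = (12*3)/2 = (½)*36 = 18)
l(f, d) = (-5 + f)/(-2 + d)
R(L, C) = (C + L)/(8 + C)
(50 + R(c, l(0, 0)))² = (50 + ((-5 + 0)/(-2 + 0) + 18)/(8 + (-5 + 0)/(-2 + 0)))² = (50 + (-5/(-2) + 18)/(8 - 5/(-2)))² = (50 + (-½*(-5) + 18)/(8 - ½*(-5)))² = (50 + (5/2 + 18)/(8 + 5/2))² = (50 + (41/2)/(21/2))² = (50 + (2/21)*(41/2))² = (50 + 41/21)² = (1091/21)² = 1190281/441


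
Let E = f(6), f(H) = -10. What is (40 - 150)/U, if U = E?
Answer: 11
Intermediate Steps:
E = -10
U = -10
(40 - 150)/U = (40 - 150)/(-10) = -1/10*(-110) = 11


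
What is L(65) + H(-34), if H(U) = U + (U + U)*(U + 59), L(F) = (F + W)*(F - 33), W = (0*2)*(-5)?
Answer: 346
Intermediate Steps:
W = 0 (W = 0*(-5) = 0)
L(F) = F*(-33 + F) (L(F) = (F + 0)*(F - 33) = F*(-33 + F))
H(U) = U + 2*U*(59 + U) (H(U) = U + (2*U)*(59 + U) = U + 2*U*(59 + U))
L(65) + H(-34) = 65*(-33 + 65) - 34*(119 + 2*(-34)) = 65*32 - 34*(119 - 68) = 2080 - 34*51 = 2080 - 1734 = 346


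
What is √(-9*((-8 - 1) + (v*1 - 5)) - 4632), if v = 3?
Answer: I*√4533 ≈ 67.328*I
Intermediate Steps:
√(-9*((-8 - 1) + (v*1 - 5)) - 4632) = √(-9*((-8 - 1) + (3*1 - 5)) - 4632) = √(-9*(-9 + (3 - 5)) - 4632) = √(-9*(-9 - 2) - 4632) = √(-9*(-11) - 4632) = √(99 - 4632) = √(-4533) = I*√4533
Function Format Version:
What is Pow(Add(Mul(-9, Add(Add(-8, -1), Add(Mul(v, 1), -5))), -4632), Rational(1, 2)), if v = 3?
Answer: Mul(I, Pow(4533, Rational(1, 2))) ≈ Mul(67.328, I)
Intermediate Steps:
Pow(Add(Mul(-9, Add(Add(-8, -1), Add(Mul(v, 1), -5))), -4632), Rational(1, 2)) = Pow(Add(Mul(-9, Add(Add(-8, -1), Add(Mul(3, 1), -5))), -4632), Rational(1, 2)) = Pow(Add(Mul(-9, Add(-9, Add(3, -5))), -4632), Rational(1, 2)) = Pow(Add(Mul(-9, Add(-9, -2)), -4632), Rational(1, 2)) = Pow(Add(Mul(-9, -11), -4632), Rational(1, 2)) = Pow(Add(99, -4632), Rational(1, 2)) = Pow(-4533, Rational(1, 2)) = Mul(I, Pow(4533, Rational(1, 2)))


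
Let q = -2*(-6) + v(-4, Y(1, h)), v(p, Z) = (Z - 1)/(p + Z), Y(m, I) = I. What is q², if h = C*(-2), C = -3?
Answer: 841/4 ≈ 210.25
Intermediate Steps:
h = 6 (h = -3*(-2) = 6)
v(p, Z) = (-1 + Z)/(Z + p)
q = 29/2 (q = -2*(-6) + (-1 + 6)/(6 - 4) = 12 + 5/2 = 29/2 ≈ 14.500)
q² = (29/2)² = 841/4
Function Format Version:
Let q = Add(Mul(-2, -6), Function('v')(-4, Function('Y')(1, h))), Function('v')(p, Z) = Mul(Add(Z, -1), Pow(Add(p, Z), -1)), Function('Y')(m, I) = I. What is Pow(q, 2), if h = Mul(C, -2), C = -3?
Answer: Rational(841, 4) ≈ 210.25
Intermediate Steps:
h = 6 (h = Mul(-3, -2) = 6)
Function('v')(p, Z) = Mul(Pow(Add(Z, p), -1), Add(-1, Z)) (Function('v')(p, Z) = Mul(Add(-1, Z), Pow(Add(Z, p), -1)) = Mul(Pow(Add(Z, p), -1), Add(-1, Z)))
q = Rational(29, 2) (q = Add(Mul(-2, -6), Mul(Pow(Add(6, -4), -1), Add(-1, 6))) = Add(12, Mul(Pow(2, -1), 5)) = Add(12, Mul(Rational(1, 2), 5)) = Add(12, Rational(5, 2)) = Rational(29, 2) ≈ 14.500)
Pow(q, 2) = Pow(Rational(29, 2), 2) = Rational(841, 4)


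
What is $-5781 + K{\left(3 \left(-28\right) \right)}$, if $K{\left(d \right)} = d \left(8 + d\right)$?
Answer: $603$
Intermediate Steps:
$-5781 + K{\left(3 \left(-28\right) \right)} = -5781 + 3 \left(-28\right) \left(8 + 3 \left(-28\right)\right) = -5781 - 84 \left(8 - 84\right) = -5781 - -6384 = -5781 + 6384 = 603$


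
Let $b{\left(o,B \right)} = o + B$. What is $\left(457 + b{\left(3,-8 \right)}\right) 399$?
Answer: $180348$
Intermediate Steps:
$b{\left(o,B \right)} = B + o$
$\left(457 + b{\left(3,-8 \right)}\right) 399 = \left(457 + \left(-8 + 3\right)\right) 399 = \left(457 - 5\right) 399 = 452 \cdot 399 = 180348$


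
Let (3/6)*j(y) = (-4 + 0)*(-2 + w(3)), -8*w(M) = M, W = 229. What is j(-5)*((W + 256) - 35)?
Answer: 8550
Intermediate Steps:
w(M) = -M/8
j(y) = 19 (j(y) = 2*((-4 + 0)*(-2 - ⅛*3)) = 2*(-4*(-2 - 3/8)) = 2*(-4*(-19/8)) = 2*(19/2) = 19)
j(-5)*((W + 256) - 35) = 19*((229 + 256) - 35) = 19*(485 - 35) = 19*450 = 8550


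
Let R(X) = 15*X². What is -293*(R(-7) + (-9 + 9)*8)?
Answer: -215355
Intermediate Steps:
-293*(R(-7) + (-9 + 9)*8) = -293*(15*(-7)² + (-9 + 9)*8) = -293*(15*49 + 0*8) = -293*(735 + 0) = -293*735 = -215355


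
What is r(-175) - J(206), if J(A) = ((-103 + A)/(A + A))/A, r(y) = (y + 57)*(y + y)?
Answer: 34031199/824 ≈ 41300.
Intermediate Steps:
r(y) = 2*y*(57 + y) (r(y) = (57 + y)*(2*y) = 2*y*(57 + y))
J(A) = (-103 + A)/(2*A**2) (J(A) = ((-103 + A)/((2*A)))/A = ((-103 + A)*(1/(2*A)))/A = ((-103 + A)/(2*A))/A = (-103 + A)/(2*A**2))
r(-175) - J(206) = 2*(-175)*(57 - 175) - (-103 + 206)/(2*206**2) = 2*(-175)*(-118) - 103/(2*42436) = 41300 - 1*1/824 = 41300 - 1/824 = 34031199/824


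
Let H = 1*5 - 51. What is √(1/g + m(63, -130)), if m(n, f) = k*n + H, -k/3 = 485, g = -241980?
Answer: I*√1342518819611595/120990 ≈ 302.84*I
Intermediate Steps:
H = -46 (H = 5 - 51 = -46)
k = -1455 (k = -3*485 = -1455)
m(n, f) = -46 - 1455*n (m(n, f) = -1455*n - 46 = -46 - 1455*n)
√(1/g + m(63, -130)) = √(1/(-241980) + (-46 - 1455*63)) = √(-1/241980 + (-46 - 91665)) = √(-1/241980 - 91711) = √(-22192227781/241980) = I*√1342518819611595/120990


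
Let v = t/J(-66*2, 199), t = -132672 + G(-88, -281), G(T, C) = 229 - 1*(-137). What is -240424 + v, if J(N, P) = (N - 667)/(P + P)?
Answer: -139440988/799 ≈ -1.7452e+5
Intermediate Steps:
G(T, C) = 366 (G(T, C) = 229 + 137 = 366)
J(N, P) = (-667 + N)/(2*P) (J(N, P) = (-667 + N)/((2*P)) = (-667 + N)*(1/(2*P)) = (-667 + N)/(2*P))
t = -132306 (t = -132672 + 366 = -132306)
v = 52657788/799 (v = -132306*398/(-667 - 66*2) = -132306*398/(-667 - 132) = -132306/((½)*(1/199)*(-799)) = -132306/(-799/398) = -132306*(-398/799) = 52657788/799 ≈ 65905.)
-240424 + v = -240424 + 52657788/799 = -139440988/799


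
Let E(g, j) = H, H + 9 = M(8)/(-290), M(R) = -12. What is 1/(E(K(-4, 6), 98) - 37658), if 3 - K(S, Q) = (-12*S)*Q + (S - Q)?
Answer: -145/5461709 ≈ -2.6548e-5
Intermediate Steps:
K(S, Q) = 3 + Q - S + 12*Q*S (K(S, Q) = 3 - ((-12*S)*Q + (S - Q)) = 3 - (-12*Q*S + (S - Q)) = 3 - (S - Q - 12*Q*S) = 3 + (Q - S + 12*Q*S) = 3 + Q - S + 12*Q*S)
H = -1299/145 (H = -9 - 12/(-290) = -9 - 12*(-1/290) = -9 + 6/145 = -1299/145 ≈ -8.9586)
E(g, j) = -1299/145
1/(E(K(-4, 6), 98) - 37658) = 1/(-1299/145 - 37658) = 1/(-5461709/145) = -145/5461709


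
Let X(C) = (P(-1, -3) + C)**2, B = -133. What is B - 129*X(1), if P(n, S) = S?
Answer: -649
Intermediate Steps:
X(C) = (-3 + C)**2
B - 129*X(1) = -133 - 129*(-3 + 1)**2 = -133 - 129*(-2)**2 = -133 - 129*4 = -133 - 516 = -649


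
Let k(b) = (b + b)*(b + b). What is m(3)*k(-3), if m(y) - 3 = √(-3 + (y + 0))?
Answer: 108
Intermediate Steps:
k(b) = 4*b² (k(b) = (2*b)*(2*b) = 4*b²)
m(y) = 3 + √(-3 + y) (m(y) = 3 + √(-3 + (y + 0)) = 3 + √(-3 + y))
m(3)*k(-3) = (3 + √(-3 + 3))*(4*(-3)²) = (3 + √0)*(4*9) = (3 + 0)*36 = 3*36 = 108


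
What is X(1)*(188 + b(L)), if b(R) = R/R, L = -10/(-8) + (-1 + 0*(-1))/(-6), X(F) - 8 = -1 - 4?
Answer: 567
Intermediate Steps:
X(F) = 3 (X(F) = 8 + (-1 - 4) = 8 - 5 = 3)
L = 17/12 (L = -10*(-⅛) + (-1 + 0)*(-⅙) = 5/4 - 1*(-⅙) = 5/4 + ⅙ = 17/12 ≈ 1.4167)
b(R) = 1
X(1)*(188 + b(L)) = 3*(188 + 1) = 3*189 = 567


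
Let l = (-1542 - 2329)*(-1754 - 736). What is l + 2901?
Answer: 9641691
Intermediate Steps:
l = 9638790 (l = -3871*(-2490) = 9638790)
l + 2901 = 9638790 + 2901 = 9641691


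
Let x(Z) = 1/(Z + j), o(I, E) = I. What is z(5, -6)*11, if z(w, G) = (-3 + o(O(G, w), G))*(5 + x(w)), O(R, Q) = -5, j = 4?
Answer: -4048/9 ≈ -449.78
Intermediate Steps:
x(Z) = 1/(4 + Z) (x(Z) = 1/(Z + 4) = 1/(4 + Z))
z(w, G) = -40 - 8/(4 + w) (z(w, G) = (-3 - 5)*(5 + 1/(4 + w)) = -8*(5 + 1/(4 + w)) = -40 - 8/(4 + w))
z(5, -6)*11 = (8*(-21 - 5*5)/(4 + 5))*11 = (8*(-21 - 25)/9)*11 = (8*(1/9)*(-46))*11 = -368/9*11 = -4048/9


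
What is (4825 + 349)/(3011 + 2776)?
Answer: 5174/5787 ≈ 0.89407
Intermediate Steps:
(4825 + 349)/(3011 + 2776) = 5174/5787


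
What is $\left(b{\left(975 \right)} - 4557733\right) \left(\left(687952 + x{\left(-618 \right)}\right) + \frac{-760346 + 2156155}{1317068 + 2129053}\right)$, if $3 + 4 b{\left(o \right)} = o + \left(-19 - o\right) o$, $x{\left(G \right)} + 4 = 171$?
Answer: $- \frac{1625988212977211960}{492303} \approx -3.3028 \cdot 10^{12}$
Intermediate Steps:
$x{\left(G \right)} = 167$ ($x{\left(G \right)} = -4 + 171 = 167$)
$b{\left(o \right)} = - \frac{3}{4} + \frac{o}{4} + \frac{o \left(-19 - o\right)}{4}$ ($b{\left(o \right)} = - \frac{3}{4} + \frac{o + \left(-19 - o\right) o}{4} = - \frac{3}{4} + \frac{o + o \left(-19 - o\right)}{4} = - \frac{3}{4} + \left(\frac{o}{4} + \frac{o \left(-19 - o\right)}{4}\right) = - \frac{3}{4} + \frac{o}{4} + \frac{o \left(-19 - o\right)}{4}$)
$\left(b{\left(975 \right)} - 4557733\right) \left(\left(687952 + x{\left(-618 \right)}\right) + \frac{-760346 + 2156155}{1317068 + 2129053}\right) = \left(\left(- \frac{3}{4} - \frac{8775}{2} - \frac{975^{2}}{4}\right) - 4557733\right) \left(\left(687952 + 167\right) + \frac{-760346 + 2156155}{1317068 + 2129053}\right) = \left(\left(- \frac{3}{4} - \frac{8775}{2} - \frac{950625}{4}\right) - 4557733\right) \left(688119 + \frac{1395809}{3446121}\right) = \left(\left(- \frac{3}{4} - \frac{8775}{2} - \frac{950625}{4}\right) - 4557733\right) \left(688119 + 1395809 \cdot \frac{1}{3446121}\right) = \left(- \frac{484089}{2} - 4557733\right) \left(688119 + \frac{1395809}{3446121}\right) = \left(- \frac{9599555}{2}\right) \frac{2371342732208}{3446121} = - \frac{1625988212977211960}{492303}$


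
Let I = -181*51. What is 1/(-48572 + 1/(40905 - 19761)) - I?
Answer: 9480295752633/1027006367 ≈ 9231.0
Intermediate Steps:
I = -9231
1/(-48572 + 1/(40905 - 19761)) - I = 1/(-48572 + 1/(40905 - 19761)) - 1*(-9231) = 1/(-48572 + 1/21144) + 9231 = 1/(-1027006367/21144) + 9231 = -21144/1027006367 + 9231 = 9480295752633/1027006367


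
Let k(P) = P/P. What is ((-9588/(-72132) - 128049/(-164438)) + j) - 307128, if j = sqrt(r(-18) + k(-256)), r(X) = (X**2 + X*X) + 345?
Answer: -303575721950203/988436818 + sqrt(994) ≈ -3.0710e+5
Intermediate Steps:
k(P) = 1
r(X) = 345 + 2*X**2 (r(X) = (X**2 + X**2) + 345 = 2*X**2 + 345 = 345 + 2*X**2)
j = sqrt(994) (j = sqrt((345 + 2*(-18)**2) + 1) = sqrt((345 + 2*324) + 1) = sqrt((345 + 648) + 1) = sqrt(993 + 1) = sqrt(994) ≈ 31.528)
((-9588/(-72132) - 128049/(-164438)) + j) - 307128 = ((-9588/(-72132) - 128049/(-164438)) + sqrt(994)) - 307128 = ((-9588*(-1/72132) - 128049*(-1/164438)) + sqrt(994)) - 307128 = ((799/6011 + 128049/164438) + sqrt(994)) - 307128 = (901088501/988436818 + sqrt(994)) - 307128 = -303575721950203/988436818 + sqrt(994)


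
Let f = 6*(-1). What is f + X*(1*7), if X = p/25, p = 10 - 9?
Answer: -143/25 ≈ -5.7200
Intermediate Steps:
p = 1
f = -6
X = 1/25 ≈ 0.040000
f + X*(1*7) = -6 + (1*7)/25 = -6 + (1/25)*7 = -6 + 7/25 = -143/25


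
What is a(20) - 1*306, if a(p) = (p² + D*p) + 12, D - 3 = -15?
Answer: -134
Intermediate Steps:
D = -12 (D = 3 - 15 = -12)
a(p) = 12 + p² - 12*p (a(p) = (p² - 12*p) + 12 = 12 + p² - 12*p)
a(20) - 1*306 = (12 + 20² - 12*20) - 1*306 = (12 + 400 - 240) - 306 = 172 - 306 = -134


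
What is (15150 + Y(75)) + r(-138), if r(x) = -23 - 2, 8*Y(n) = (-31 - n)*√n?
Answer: 15125 - 265*√3/4 ≈ 15010.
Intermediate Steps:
Y(n) = √n*(-31 - n)/8 (Y(n) = ((-31 - n)*√n)/8 = (√n*(-31 - n))/8 = √n*(-31 - n)/8)
r(x) = -25
(15150 + Y(75)) + r(-138) = (15150 + √75*(-31 - 1*75)/8) - 25 = (15150 + (5*√3)*(-31 - 75)/8) - 25 = (15150 + (⅛)*(5*√3)*(-106)) - 25 = (15150 - 265*√3/4) - 25 = 15125 - 265*√3/4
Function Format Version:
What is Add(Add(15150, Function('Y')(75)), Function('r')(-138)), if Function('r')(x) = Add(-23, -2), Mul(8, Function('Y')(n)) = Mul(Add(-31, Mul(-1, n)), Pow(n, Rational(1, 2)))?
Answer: Add(15125, Mul(Rational(-265, 4), Pow(3, Rational(1, 2)))) ≈ 15010.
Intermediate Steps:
Function('Y')(n) = Mul(Rational(1, 8), Pow(n, Rational(1, 2)), Add(-31, Mul(-1, n))) (Function('Y')(n) = Mul(Rational(1, 8), Mul(Add(-31, Mul(-1, n)), Pow(n, Rational(1, 2)))) = Mul(Rational(1, 8), Mul(Pow(n, Rational(1, 2)), Add(-31, Mul(-1, n)))) = Mul(Rational(1, 8), Pow(n, Rational(1, 2)), Add(-31, Mul(-1, n))))
Function('r')(x) = -25
Add(Add(15150, Function('Y')(75)), Function('r')(-138)) = Add(Add(15150, Mul(Rational(1, 8), Pow(75, Rational(1, 2)), Add(-31, Mul(-1, 75)))), -25) = Add(Add(15150, Mul(Rational(1, 8), Mul(5, Pow(3, Rational(1, 2))), Add(-31, -75))), -25) = Add(Add(15150, Mul(Rational(1, 8), Mul(5, Pow(3, Rational(1, 2))), -106)), -25) = Add(Add(15150, Mul(Rational(-265, 4), Pow(3, Rational(1, 2)))), -25) = Add(15125, Mul(Rational(-265, 4), Pow(3, Rational(1, 2))))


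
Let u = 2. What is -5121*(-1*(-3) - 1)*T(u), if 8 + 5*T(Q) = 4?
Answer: 40968/5 ≈ 8193.6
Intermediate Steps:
T(Q) = -⅘ (T(Q) = -8/5 + (⅕)*4 = -8/5 + ⅘ = -⅘)
-5121*(-1*(-3) - 1)*T(u) = -5121*(-1*(-3) - 1)*(-4)/5 = -5121*(3 - 1)*(-4)/5 = -10242*(-4)/5 = -5121*(-8/5) = 40968/5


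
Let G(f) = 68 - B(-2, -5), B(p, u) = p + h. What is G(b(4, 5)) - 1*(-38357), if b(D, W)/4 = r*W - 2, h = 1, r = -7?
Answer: 38426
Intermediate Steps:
b(D, W) = -8 - 28*W (b(D, W) = 4*(-7*W - 2) = 4*(-2 - 7*W) = -8 - 28*W)
B(p, u) = 1 + p (B(p, u) = p + 1 = 1 + p)
G(f) = 69 (G(f) = 68 - (1 - 2) = 68 - 1*(-1) = 68 + 1 = 69)
G(b(4, 5)) - 1*(-38357) = 69 - 1*(-38357) = 69 + 38357 = 38426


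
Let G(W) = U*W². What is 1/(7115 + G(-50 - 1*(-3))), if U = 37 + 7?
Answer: 1/104311 ≈ 9.5867e-6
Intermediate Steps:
U = 44
G(W) = 44*W²
1/(7115 + G(-50 - 1*(-3))) = 1/(7115 + 44*(-50 - 1*(-3))²) = 1/(7115 + 44*(-50 + 3)²) = 1/(7115 + 44*(-47)²) = 1/(7115 + 44*2209) = 1/(7115 + 97196) = 1/104311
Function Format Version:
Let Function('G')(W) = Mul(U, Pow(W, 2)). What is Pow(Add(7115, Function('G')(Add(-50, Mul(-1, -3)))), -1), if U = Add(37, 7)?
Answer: Rational(1, 104311) ≈ 9.5867e-6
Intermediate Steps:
U = 44
Function('G')(W) = Mul(44, Pow(W, 2))
Pow(Add(7115, Function('G')(Add(-50, Mul(-1, -3)))), -1) = Pow(Add(7115, Mul(44, Pow(Add(-50, Mul(-1, -3)), 2))), -1) = Pow(Add(7115, Mul(44, Pow(Add(-50, 3), 2))), -1) = Pow(Add(7115, Mul(44, Pow(-47, 2))), -1) = Pow(Add(7115, Mul(44, 2209)), -1) = Pow(Add(7115, 97196), -1) = Pow(104311, -1) = Rational(1, 104311)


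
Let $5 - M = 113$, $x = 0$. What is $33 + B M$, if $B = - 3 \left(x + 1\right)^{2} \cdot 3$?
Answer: $1005$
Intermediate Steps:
$M = -108$ ($M = 5 - 113 = -108$)
$B = -9$ ($B = - 3 \left(0 + 1\right)^{2} \cdot 3 = - 3 \cdot 1^{2} \cdot 3 = \left(-3\right) 1 \cdot 3 = \left(-3\right) 3 = -9$)
$33 + B M = 33 - -972 = 33 + 972 = 1005$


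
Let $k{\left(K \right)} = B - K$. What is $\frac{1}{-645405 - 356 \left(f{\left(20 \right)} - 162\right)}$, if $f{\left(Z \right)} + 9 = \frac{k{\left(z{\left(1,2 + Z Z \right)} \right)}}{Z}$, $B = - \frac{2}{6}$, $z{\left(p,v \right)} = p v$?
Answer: $- \frac{15}{8660512} \approx -1.732 \cdot 10^{-6}$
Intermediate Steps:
$B = - \frac{1}{3}$ ($B = \left(-2\right) \frac{1}{6} = - \frac{1}{3} \approx -0.33333$)
$k{\left(K \right)} = - \frac{1}{3} - K$
$f{\left(Z \right)} = -9 + \frac{- \frac{7}{3} - Z^{2}}{Z}$ ($f{\left(Z \right)} = -9 + \frac{- \frac{1}{3} - 1 \left(2 + Z Z\right)}{Z} = -9 + \frac{- \frac{1}{3} - 1 \left(2 + Z^{2}\right)}{Z} = -9 + \frac{- \frac{1}{3} - \left(2 + Z^{2}\right)}{Z} = -9 + \frac{- \frac{7}{3} - Z^{2}}{Z}$)
$\frac{1}{-645405 - 356 \left(f{\left(20 \right)} - 162\right)} = \frac{1}{-645405 - 356 \left(\left(-9 - 20 - \frac{7}{3 \cdot 20}\right) - 162\right)} = \frac{1}{-645405 - 356 \left(\left(-9 - 20 - \frac{7}{60}\right) - 162\right)} = \frac{1}{-645405 - 356 \left(- \frac{1747}{60} - 162\right)} = \frac{1}{-645405 - - \frac{1020563}{15}} = \frac{1}{-645405 + \frac{1020563}{15}} = \frac{1}{- \frac{8660512}{15}} = - \frac{15}{8660512}$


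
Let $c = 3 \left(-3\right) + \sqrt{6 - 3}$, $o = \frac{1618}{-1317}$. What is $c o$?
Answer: $\frac{4854}{439} - \frac{1618 \sqrt{3}}{1317} \approx 8.929$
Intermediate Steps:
$o = - \frac{1618}{1317}$ ($o = 1618 \left(- \frac{1}{1317}\right) = - \frac{1618}{1317} \approx -1.2285$)
$c = -9 + \sqrt{3} \approx -7.268$
$c o = \left(-9 + \sqrt{3}\right) \left(- \frac{1618}{1317}\right) = \frac{4854}{439} - \frac{1618 \sqrt{3}}{1317}$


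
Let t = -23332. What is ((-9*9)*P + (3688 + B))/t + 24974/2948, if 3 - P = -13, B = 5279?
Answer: 140019815/17195684 ≈ 8.1427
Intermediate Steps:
P = 16 (P = 3 - 1*(-13) = 3 + 13 = 16)
((-9*9)*P + (3688 + B))/t + 24974/2948 = (-9*9*16 + (3688 + 5279))/(-23332) + 24974/2948 = (-81*16 + 8967)*(-1/23332) + 24974*(1/2948) = (-1296 + 8967)*(-1/23332) + 12487/1474 = 7671*(-1/23332) + 12487/1474 = -7671/23332 + 12487/1474 = 140019815/17195684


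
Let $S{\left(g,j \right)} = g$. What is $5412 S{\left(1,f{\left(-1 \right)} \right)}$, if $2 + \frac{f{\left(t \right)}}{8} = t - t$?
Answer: $5412$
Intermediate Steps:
$f{\left(t \right)} = -16$ ($f{\left(t \right)} = -16 + 8 \left(t - t\right) = -16 + 8 \cdot 0 = -16 + 0 = -16$)
$5412 S{\left(1,f{\left(-1 \right)} \right)} = 5412 \cdot 1 = 5412$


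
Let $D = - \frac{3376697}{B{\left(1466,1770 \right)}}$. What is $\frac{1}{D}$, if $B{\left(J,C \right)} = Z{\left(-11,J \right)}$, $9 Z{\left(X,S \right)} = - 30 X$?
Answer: $- \frac{110}{10130091} \approx -1.0859 \cdot 10^{-5}$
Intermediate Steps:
$Z{\left(X,S \right)} = - \frac{10 X}{3}$ ($Z{\left(X,S \right)} = \frac{\left(-30\right) X}{9} = - \frac{10 X}{3}$)
$B{\left(J,C \right)} = \frac{110}{3}$ ($B{\left(J,C \right)} = \left(- \frac{10}{3}\right) \left(-11\right) = \frac{110}{3}$)
$D = - \frac{10130091}{110}$ ($D = - \frac{3376697}{\frac{110}{3}} = \left(-3376697\right) \frac{3}{110} = - \frac{10130091}{110} \approx -92092.0$)
$\frac{1}{D} = \frac{1}{- \frac{10130091}{110}} = - \frac{110}{10130091}$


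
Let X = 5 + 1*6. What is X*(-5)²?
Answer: 275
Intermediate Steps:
X = 11 (X = 5 + 6 = 11)
X*(-5)² = 11*(-5)² = 11*25 = 275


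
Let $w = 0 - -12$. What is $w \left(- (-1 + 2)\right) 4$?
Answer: $-48$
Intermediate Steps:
$w = 12$ ($w = 0 + 12 = 12$)
$w \left(- (-1 + 2)\right) 4 = 12 \left(- (-1 + 2)\right) 4 = 12 \left(\left(-1\right) 1\right) 4 = 12 \left(-1\right) 4 = \left(-12\right) 4 = -48$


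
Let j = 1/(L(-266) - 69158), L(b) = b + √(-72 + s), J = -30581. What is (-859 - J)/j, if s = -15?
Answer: -2063420128 + 29722*I*√87 ≈ -2.0634e+9 + 2.7723e+5*I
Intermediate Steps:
L(b) = b + I*√87 (L(b) = b + √(-72 - 15) = b + √(-87) = b + I*√87)
j = 1/(-69424 + I*√87) (j = 1/((-266 + I*√87) - 69158) = 1/(-69424 + I*√87) ≈ -1.4404e-5 - 1.94e-9*I)
(-859 - J)/j = (-859 - 1*(-30581))/(-69424/4819691863 - I*√87/4819691863) = (-859 + 30581)/(-69424/4819691863 - I*√87/4819691863) = 29722/(-69424/4819691863 - I*√87/4819691863)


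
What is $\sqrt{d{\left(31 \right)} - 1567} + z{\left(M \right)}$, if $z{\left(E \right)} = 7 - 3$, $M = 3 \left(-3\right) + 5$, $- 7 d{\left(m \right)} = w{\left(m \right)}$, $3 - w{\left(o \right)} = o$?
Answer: $4 + i \sqrt{1563} \approx 4.0 + 39.535 i$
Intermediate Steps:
$w{\left(o \right)} = 3 - o$
$d{\left(m \right)} = - \frac{3}{7} + \frac{m}{7}$ ($d{\left(m \right)} = - \frac{3 - m}{7} = - \frac{3}{7} + \frac{m}{7}$)
$M = -4$ ($M = -9 + 5 = -4$)
$z{\left(E \right)} = 4$ ($z{\left(E \right)} = 7 - 3 = 4$)
$\sqrt{d{\left(31 \right)} - 1567} + z{\left(M \right)} = \sqrt{\left(- \frac{3}{7} + \frac{1}{7} \cdot 31\right) - 1567} + 4 = \sqrt{\left(- \frac{3}{7} + \frac{31}{7}\right) - 1567} + 4 = \sqrt{4 - 1567} + 4 = \sqrt{-1563} + 4 = i \sqrt{1563} + 4 = 4 + i \sqrt{1563}$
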